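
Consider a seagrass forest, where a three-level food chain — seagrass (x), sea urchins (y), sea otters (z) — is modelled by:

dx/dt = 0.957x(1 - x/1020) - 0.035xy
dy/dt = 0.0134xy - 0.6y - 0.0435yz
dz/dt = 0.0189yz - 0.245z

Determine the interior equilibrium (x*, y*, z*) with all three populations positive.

x* ≈ 536, y* ≈ 13, z* ≈ 151

From dz/dt = 0: 0.0189y* = 0.245, so y* = 13.
From dx/dt = 0: 0.957(1 - x*/1020) = 0.035·13, giving x* = 1020·(1 - 0.474) = 536.
From dy/dt = 0: 0.0134·536 - 0.6 = 0.0435z*, so z* = 6.59/0.0435 = 151.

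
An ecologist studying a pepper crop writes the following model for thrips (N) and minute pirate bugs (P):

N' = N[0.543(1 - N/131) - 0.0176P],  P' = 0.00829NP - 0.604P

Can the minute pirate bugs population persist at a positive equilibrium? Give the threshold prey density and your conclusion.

Threshold N = 72.9; K > 72.9, so yes, the predator persists.

The predator equation gives dP/dt > 0 only when N > 0.604/0.00829 = 72.9.
Without the predator, N → K = 131. Since 131 > 72.9, the predator can invade and persist.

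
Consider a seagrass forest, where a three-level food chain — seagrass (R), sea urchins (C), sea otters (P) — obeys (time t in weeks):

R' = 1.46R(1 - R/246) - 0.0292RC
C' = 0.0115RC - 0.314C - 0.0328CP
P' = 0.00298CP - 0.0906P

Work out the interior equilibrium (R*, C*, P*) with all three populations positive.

R* ≈ 96.4, C* ≈ 30.4, P* ≈ 24.2

From dP/dt = 0: 0.00298C* = 0.0906, so C* = 30.4.
From dR/dt = 0: 1.46(1 - R*/246) = 0.0292·30.4, giving R* = 246·(1 - 0.608) = 96.4.
From dC/dt = 0: 0.0115·96.4 - 0.314 = 0.0328P*, so P* = 0.795/0.0328 = 24.2.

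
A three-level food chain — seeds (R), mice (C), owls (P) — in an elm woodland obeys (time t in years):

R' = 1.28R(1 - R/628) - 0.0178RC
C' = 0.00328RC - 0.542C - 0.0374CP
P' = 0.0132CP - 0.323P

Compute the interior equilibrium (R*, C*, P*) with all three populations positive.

From dP/dt = 0: 0.0132C* = 0.323, so C* = 24.5.
From dR/dt = 0: 1.28(1 - R*/628) = 0.0178·24.5, giving R* = 628·(1 - 0.34) = 414.
From dC/dt = 0: 0.00328·414 - 0.542 = 0.0374P*, so P* = 0.817/0.0374 = 21.8.

R* ≈ 414, C* ≈ 24.5, P* ≈ 21.8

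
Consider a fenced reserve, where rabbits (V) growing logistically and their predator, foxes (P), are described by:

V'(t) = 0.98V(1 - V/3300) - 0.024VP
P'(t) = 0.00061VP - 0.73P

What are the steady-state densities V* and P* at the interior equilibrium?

V* ≈ 1200, P* ≈ 26

From dP/dt = 0 with P > 0: 0.00061V* = 0.73, so V* = 1200.
Substitute into dV/dt = 0: 0.98(1 - 1200/3300) = 0.024P*.
The bracket is 0.637, giving P* = 0.625/0.024 = 26.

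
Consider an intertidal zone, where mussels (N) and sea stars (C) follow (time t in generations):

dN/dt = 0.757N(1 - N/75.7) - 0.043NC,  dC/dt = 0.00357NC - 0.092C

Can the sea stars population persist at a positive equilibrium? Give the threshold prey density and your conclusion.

The predator equation gives dC/dt > 0 only when N > 0.092/0.00357 = 25.8.
Without the predator, N → K = 75.7. Since 75.7 > 25.8, the predator can invade and persist.

Threshold N = 25.8; K > 25.8, so yes, the predator persists.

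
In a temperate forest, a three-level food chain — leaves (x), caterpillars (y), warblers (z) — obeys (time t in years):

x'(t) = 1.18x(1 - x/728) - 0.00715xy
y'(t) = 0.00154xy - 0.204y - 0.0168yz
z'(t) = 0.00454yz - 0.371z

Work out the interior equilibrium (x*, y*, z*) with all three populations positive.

x* ≈ 368, y* ≈ 81.7, z* ≈ 21.5

From dz/dt = 0: 0.00454y* = 0.371, so y* = 81.7.
From dx/dt = 0: 1.18(1 - x*/728) = 0.00715·81.7, giving x* = 728·(1 - 0.495) = 368.
From dy/dt = 0: 0.00154·368 - 0.204 = 0.0168z*, so z* = 0.362/0.0168 = 21.5.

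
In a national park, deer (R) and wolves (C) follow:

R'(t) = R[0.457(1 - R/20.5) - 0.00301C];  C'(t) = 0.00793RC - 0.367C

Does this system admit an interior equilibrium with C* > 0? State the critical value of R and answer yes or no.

The predator equation gives dC/dt > 0 only when R > 0.367/0.00793 = 46.3.
Without the predator, R → K = 20.5. Since 20.5 < 46.3, the predator cannot invade.

Threshold R = 46.3; K < 46.3, so no, the predator goes extinct.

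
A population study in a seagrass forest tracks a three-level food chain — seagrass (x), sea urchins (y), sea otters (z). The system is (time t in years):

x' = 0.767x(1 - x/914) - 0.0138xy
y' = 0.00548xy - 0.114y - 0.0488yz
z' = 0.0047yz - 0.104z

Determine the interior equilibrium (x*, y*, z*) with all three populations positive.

From dz/dt = 0: 0.0047y* = 0.104, so y* = 22.1.
From dx/dt = 0: 0.767(1 - x*/914) = 0.0138·22.1, giving x* = 914·(1 - 0.398) = 550.
From dy/dt = 0: 0.00548·550 - 0.114 = 0.0488z*, so z* = 2.9/0.0488 = 59.4.

x* ≈ 550, y* ≈ 22.1, z* ≈ 59.4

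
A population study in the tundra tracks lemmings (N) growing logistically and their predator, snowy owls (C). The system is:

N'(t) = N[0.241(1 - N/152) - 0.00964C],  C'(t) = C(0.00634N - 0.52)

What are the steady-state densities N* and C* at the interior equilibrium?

From dC/dt = 0 with C > 0: 0.00634N* = 0.52, so N* = 82.
Substitute into dN/dt = 0: 0.241(1 - 82/152) = 0.00964C*.
The bracket is 0.46, giving C* = 0.111/0.00964 = 11.5.

N* ≈ 82, C* ≈ 11.5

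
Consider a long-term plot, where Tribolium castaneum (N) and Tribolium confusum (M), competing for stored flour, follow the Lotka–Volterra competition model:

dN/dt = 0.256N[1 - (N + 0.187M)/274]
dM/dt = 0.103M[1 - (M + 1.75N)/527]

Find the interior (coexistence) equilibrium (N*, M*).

N* ≈ 261, M* ≈ 70.6

Setting both brackets to zero gives the nullclines N + 0.187M = 274 and 1.75N + M = 527.
Substituting M = 527 - 1.75N into the first: N(1 - 0.187·1.75) = 274 - 0.187·527.
So N* = 175/0.673 = 261, and then M* = 527 - 1.75·261 = 70.6.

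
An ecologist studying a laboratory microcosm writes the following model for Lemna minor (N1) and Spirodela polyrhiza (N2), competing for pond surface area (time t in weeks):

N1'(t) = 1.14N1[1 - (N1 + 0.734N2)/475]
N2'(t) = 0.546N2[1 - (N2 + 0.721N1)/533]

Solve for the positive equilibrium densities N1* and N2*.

Setting both brackets to zero gives the nullclines N1 + 0.734N2 = 475 and 0.721N1 + N2 = 533.
Substituting N2 = 533 - 0.721N1 into the first: N1(1 - 0.734·0.721) = 475 - 0.734·533.
So N1* = 83.8/0.471 = 178, and then N2* = 533 - 0.721·178 = 405.

N1* ≈ 178, N2* ≈ 405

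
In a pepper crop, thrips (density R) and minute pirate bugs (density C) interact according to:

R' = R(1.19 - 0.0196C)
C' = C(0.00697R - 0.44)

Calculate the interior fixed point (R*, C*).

R* ≈ 63.1, C* ≈ 60.7

Set dC/dt = 0 with C > 0: 0.00697R - 0.44 = 0, so R* = 0.44/0.00697 = 63.1.
Set dR/dt = 0 with R > 0: 1.19 - 0.0196C = 0, so C* = 1.19/0.0196 = 60.7.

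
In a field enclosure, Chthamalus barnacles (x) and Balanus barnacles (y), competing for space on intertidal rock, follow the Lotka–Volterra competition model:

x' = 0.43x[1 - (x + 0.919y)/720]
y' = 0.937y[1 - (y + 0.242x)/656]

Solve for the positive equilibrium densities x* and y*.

Setting both brackets to zero gives the nullclines x + 0.919y = 720 and 0.242x + y = 656.
Substituting y = 656 - 0.242x into the first: x(1 - 0.919·0.242) = 720 - 0.919·656.
So x* = 117/0.778 = 151, and then y* = 656 - 0.242·151 = 620.

x* ≈ 151, y* ≈ 620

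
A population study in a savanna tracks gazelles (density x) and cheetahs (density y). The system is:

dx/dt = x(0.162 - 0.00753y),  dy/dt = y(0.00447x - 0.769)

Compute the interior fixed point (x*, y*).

Set dy/dt = 0 with y > 0: 0.00447x - 0.769 = 0, so x* = 0.769/0.00447 = 172.
Set dx/dt = 0 with x > 0: 0.162 - 0.00753y = 0, so y* = 0.162/0.00753 = 21.5.

x* ≈ 172, y* ≈ 21.5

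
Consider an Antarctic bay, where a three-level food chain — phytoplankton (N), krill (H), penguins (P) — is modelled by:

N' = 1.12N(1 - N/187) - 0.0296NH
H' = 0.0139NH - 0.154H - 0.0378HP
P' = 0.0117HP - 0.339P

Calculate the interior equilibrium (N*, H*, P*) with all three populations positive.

From dP/dt = 0: 0.0117H* = 0.339, so H* = 29.
From dN/dt = 0: 1.12(1 - N*/187) = 0.0296·29, giving N* = 187·(1 - 0.766) = 43.8.
From dH/dt = 0: 0.0139·43.8 - 0.154 = 0.0378P*, so P* = 0.455/0.0378 = 12.

N* ≈ 43.8, H* ≈ 29, P* ≈ 12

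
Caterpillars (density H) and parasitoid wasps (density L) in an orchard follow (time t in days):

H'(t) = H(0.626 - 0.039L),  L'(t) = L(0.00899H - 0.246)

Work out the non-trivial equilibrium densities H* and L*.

Set dL/dt = 0 with L > 0: 0.00899H - 0.246 = 0, so H* = 0.246/0.00899 = 27.4.
Set dH/dt = 0 with H > 0: 0.626 - 0.039L = 0, so L* = 0.626/0.039 = 16.1.

H* ≈ 27.4, L* ≈ 16.1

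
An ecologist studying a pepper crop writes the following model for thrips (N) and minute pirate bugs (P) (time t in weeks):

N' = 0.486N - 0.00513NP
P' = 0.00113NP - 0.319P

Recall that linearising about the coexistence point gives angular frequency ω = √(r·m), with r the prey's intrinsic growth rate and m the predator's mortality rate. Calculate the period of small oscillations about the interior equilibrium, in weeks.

Here r = 0.486 and m = 0.319, so r·m = 0.155.
ω = √0.155 = 0.394 per week, hence T = 2π/ω ≈ 16 weeks.

T ≈ 16 weeks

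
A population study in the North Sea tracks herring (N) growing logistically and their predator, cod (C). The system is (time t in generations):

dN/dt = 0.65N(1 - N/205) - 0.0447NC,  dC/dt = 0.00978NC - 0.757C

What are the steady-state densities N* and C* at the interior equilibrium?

N* ≈ 77.4, C* ≈ 9.05

From dC/dt = 0 with C > 0: 0.00978N* = 0.757, so N* = 77.4.
Substitute into dN/dt = 0: 0.65(1 - 77.4/205) = 0.0447C*.
The bracket is 0.622, giving C* = 0.405/0.0447 = 9.05.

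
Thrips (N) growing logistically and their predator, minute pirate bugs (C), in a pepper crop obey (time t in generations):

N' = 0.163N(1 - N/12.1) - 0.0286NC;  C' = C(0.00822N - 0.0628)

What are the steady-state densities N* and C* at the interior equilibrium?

N* ≈ 7.64, C* ≈ 2.1

From dC/dt = 0 with C > 0: 0.00822N* = 0.0628, so N* = 7.64.
Substitute into dN/dt = 0: 0.163(1 - 7.64/12.1) = 0.0286C*.
The bracket is 0.369, giving C* = 0.0601/0.0286 = 2.1.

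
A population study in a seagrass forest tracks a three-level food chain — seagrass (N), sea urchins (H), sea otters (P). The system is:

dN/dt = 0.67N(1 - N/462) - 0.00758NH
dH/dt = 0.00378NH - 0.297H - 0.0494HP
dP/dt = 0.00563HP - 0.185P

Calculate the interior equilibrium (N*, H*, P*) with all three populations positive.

N* ≈ 290, H* ≈ 32.9, P* ≈ 16.2

From dP/dt = 0: 0.00563H* = 0.185, so H* = 32.9.
From dN/dt = 0: 0.67(1 - N*/462) = 0.00758·32.9, giving N* = 462·(1 - 0.372) = 290.
From dH/dt = 0: 0.00378·290 - 0.297 = 0.0494P*, so P* = 0.8/0.0494 = 16.2.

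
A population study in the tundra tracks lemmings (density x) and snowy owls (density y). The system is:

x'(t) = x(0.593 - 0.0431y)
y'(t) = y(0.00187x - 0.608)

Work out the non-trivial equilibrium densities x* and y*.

Set dy/dt = 0 with y > 0: 0.00187x - 0.608 = 0, so x* = 0.608/0.00187 = 325.
Set dx/dt = 0 with x > 0: 0.593 - 0.0431y = 0, so y* = 0.593/0.0431 = 13.8.

x* ≈ 325, y* ≈ 13.8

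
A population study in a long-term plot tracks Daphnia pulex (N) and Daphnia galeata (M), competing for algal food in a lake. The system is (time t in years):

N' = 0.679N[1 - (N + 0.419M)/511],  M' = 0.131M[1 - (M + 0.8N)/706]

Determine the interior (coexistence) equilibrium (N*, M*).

N* ≈ 324, M* ≈ 447

Setting both brackets to zero gives the nullclines N + 0.419M = 511 and 0.8N + M = 706.
Substituting M = 706 - 0.8N into the first: N(1 - 0.419·0.8) = 511 - 0.419·706.
So N* = 215/0.665 = 324, and then M* = 706 - 0.8·324 = 447.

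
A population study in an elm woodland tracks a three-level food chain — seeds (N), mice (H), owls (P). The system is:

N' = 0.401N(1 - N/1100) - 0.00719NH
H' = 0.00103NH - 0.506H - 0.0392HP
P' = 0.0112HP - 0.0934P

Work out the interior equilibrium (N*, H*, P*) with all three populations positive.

N* ≈ 936, H* ≈ 8.34, P* ≈ 11.7

From dP/dt = 0: 0.0112H* = 0.0934, so H* = 8.34.
From dN/dt = 0: 0.401(1 - N*/1100) = 0.00719·8.34, giving N* = 1100·(1 - 0.15) = 936.
From dH/dt = 0: 0.00103·936 - 0.506 = 0.0392P*, so P* = 0.458/0.0392 = 11.7.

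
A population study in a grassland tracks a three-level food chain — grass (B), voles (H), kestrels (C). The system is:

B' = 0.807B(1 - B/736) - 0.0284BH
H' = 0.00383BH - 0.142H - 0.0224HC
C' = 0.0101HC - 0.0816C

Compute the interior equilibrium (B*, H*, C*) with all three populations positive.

B* ≈ 527, H* ≈ 8.08, C* ≈ 83.7

From dC/dt = 0: 0.0101H* = 0.0816, so H* = 8.08.
From dB/dt = 0: 0.807(1 - B*/736) = 0.0284·8.08, giving B* = 736·(1 - 0.284) = 527.
From dH/dt = 0: 0.00383·527 - 0.142 = 0.0224C*, so C* = 1.88/0.0224 = 83.7.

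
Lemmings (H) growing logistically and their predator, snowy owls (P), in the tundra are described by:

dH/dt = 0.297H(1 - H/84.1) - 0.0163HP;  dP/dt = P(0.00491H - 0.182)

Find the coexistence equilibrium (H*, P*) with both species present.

H* ≈ 37.1, P* ≈ 10.2

From dP/dt = 0 with P > 0: 0.00491H* = 0.182, so H* = 37.1.
Substitute into dH/dt = 0: 0.297(1 - 37.1/84.1) = 0.0163P*.
The bracket is 0.559, giving P* = 0.166/0.0163 = 10.2.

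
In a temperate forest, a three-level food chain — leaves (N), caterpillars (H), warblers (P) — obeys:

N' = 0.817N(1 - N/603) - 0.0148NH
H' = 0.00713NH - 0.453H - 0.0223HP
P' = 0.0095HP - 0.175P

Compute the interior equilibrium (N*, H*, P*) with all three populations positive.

N* ≈ 402, H* ≈ 18.4, P* ≈ 108

From dP/dt = 0: 0.0095H* = 0.175, so H* = 18.4.
From dN/dt = 0: 0.817(1 - N*/603) = 0.0148·18.4, giving N* = 603·(1 - 0.334) = 402.
From dH/dt = 0: 0.00713·402 - 0.453 = 0.0223P*, so P* = 2.41/0.0223 = 108.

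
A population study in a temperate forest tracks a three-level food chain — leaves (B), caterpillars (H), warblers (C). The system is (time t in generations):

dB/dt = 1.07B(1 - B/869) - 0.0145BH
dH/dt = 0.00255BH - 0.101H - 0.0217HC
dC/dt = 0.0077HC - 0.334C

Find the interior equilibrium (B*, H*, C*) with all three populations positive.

B* ≈ 358, H* ≈ 43.4, C* ≈ 37.4

From dC/dt = 0: 0.0077H* = 0.334, so H* = 43.4.
From dB/dt = 0: 1.07(1 - B*/869) = 0.0145·43.4, giving B* = 869·(1 - 0.588) = 358.
From dH/dt = 0: 0.00255·358 - 0.101 = 0.0217C*, so C* = 0.812/0.0217 = 37.4.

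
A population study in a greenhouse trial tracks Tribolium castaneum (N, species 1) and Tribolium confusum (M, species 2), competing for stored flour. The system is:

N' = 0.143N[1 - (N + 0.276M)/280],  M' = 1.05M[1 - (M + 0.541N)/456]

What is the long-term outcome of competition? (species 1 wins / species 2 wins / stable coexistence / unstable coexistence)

Compare the nullcline intercepts: K1/α12 = 280/0.276 = 1010 > K2 = 456; K2/α21 = 456/0.541 = 843 > K1 = 280.
Since both inequalities hold, each species can invade when rare, so the interior equilibrium is stable.

stable coexistence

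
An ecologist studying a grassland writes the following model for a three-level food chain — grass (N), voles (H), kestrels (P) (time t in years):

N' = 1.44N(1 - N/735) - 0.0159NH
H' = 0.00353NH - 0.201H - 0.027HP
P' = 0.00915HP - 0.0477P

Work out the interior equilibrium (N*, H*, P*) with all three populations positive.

N* ≈ 693, H* ≈ 5.21, P* ≈ 83.1

From dP/dt = 0: 0.00915H* = 0.0477, so H* = 5.21.
From dN/dt = 0: 1.44(1 - N*/735) = 0.0159·5.21, giving N* = 735·(1 - 0.0576) = 693.
From dH/dt = 0: 0.00353·693 - 0.201 = 0.027P*, so P* = 2.24/0.027 = 83.1.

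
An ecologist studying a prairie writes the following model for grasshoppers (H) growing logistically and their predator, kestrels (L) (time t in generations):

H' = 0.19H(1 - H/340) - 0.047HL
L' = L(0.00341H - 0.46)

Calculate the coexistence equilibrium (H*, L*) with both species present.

H* ≈ 135, L* ≈ 2.44

From dL/dt = 0 with L > 0: 0.00341H* = 0.46, so H* = 135.
Substitute into dH/dt = 0: 0.19(1 - 135/340) = 0.047L*.
The bracket is 0.603, giving L* = 0.115/0.047 = 2.44.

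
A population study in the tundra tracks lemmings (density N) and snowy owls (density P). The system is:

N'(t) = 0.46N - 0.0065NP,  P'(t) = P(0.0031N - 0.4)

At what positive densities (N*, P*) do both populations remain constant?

N* ≈ 129, P* ≈ 70.8

Set dP/dt = 0 with P > 0: 0.0031N - 0.4 = 0, so N* = 0.4/0.0031 = 129.
Set dN/dt = 0 with N > 0: 0.46 - 0.0065P = 0, so P* = 0.46/0.0065 = 70.8.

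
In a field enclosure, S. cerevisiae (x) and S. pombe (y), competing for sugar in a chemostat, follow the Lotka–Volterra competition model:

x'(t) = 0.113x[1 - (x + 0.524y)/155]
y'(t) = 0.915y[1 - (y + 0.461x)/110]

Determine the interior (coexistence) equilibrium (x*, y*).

x* ≈ 128, y* ≈ 50.8

Setting both brackets to zero gives the nullclines x + 0.524y = 155 and 0.461x + y = 110.
Substituting y = 110 - 0.461x into the first: x(1 - 0.524·0.461) = 155 - 0.524·110.
So x* = 97.4/0.758 = 128, and then y* = 110 - 0.461·128 = 50.8.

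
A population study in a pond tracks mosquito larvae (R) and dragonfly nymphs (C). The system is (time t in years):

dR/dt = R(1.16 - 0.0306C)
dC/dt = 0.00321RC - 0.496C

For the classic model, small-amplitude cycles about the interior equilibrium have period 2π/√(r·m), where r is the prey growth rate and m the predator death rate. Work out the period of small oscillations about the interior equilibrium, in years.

T ≈ 8.28 years

Here r = 1.16 and m = 0.496, so r·m = 0.575.
ω = √0.575 = 0.759 per year, hence T = 2π/ω ≈ 8.28 years.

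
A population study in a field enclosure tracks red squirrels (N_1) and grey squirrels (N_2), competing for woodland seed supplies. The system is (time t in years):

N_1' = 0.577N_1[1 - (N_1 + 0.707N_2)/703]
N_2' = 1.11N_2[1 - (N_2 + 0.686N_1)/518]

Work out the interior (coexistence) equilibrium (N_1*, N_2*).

Setting both brackets to zero gives the nullclines N_1 + 0.707N_2 = 703 and 0.686N_1 + N_2 = 518.
Substituting N_2 = 518 - 0.686N_1 into the first: N_1(1 - 0.707·0.686) = 703 - 0.707·518.
So N_1* = 337/0.515 = 654, and then N_2* = 518 - 0.686·654 = 69.4.

N_1* ≈ 654, N_2* ≈ 69.4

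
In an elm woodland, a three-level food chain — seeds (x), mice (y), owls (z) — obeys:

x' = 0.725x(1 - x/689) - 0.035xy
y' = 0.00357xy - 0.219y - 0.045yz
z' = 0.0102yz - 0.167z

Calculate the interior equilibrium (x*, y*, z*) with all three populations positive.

From dz/dt = 0: 0.0102y* = 0.167, so y* = 16.4.
From dx/dt = 0: 0.725(1 - x*/689) = 0.035·16.4, giving x* = 689·(1 - 0.79) = 144.
From dy/dt = 0: 0.00357·144 - 0.219 = 0.045z*, so z* = 0.297/0.045 = 6.59.

x* ≈ 144, y* ≈ 16.4, z* ≈ 6.59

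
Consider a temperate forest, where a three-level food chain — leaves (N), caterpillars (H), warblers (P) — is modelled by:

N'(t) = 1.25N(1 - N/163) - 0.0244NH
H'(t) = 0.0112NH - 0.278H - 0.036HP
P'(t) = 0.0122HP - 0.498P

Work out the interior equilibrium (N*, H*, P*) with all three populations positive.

From dP/dt = 0: 0.0122H* = 0.498, so H* = 40.8.
From dN/dt = 0: 1.25(1 - N*/163) = 0.0244·40.8, giving N* = 163·(1 - 0.797) = 33.1.
From dH/dt = 0: 0.0112·33.1 - 0.278 = 0.036P*, so P* = 0.093/0.036 = 2.58.

N* ≈ 33.1, H* ≈ 40.8, P* ≈ 2.58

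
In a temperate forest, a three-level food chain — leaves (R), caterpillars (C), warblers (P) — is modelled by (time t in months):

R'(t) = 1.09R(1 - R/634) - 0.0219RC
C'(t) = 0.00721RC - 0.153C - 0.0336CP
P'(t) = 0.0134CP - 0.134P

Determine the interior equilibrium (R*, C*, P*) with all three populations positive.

From dP/dt = 0: 0.0134C* = 0.134, so C* = 10.
From dR/dt = 0: 1.09(1 - R*/634) = 0.0219·10, giving R* = 634·(1 - 0.201) = 507.
From dC/dt = 0: 0.00721·507 - 0.153 = 0.0336P*, so P* = 3.5/0.0336 = 104.

R* ≈ 507, C* ≈ 10, P* ≈ 104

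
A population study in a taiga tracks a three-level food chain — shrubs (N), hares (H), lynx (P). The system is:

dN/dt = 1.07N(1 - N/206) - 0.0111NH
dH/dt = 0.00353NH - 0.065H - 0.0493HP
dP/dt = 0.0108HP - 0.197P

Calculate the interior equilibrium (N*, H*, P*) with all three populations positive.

N* ≈ 167, H* ≈ 18.2, P* ≈ 10.6

From dP/dt = 0: 0.0108H* = 0.197, so H* = 18.2.
From dN/dt = 0: 1.07(1 - N*/206) = 0.0111·18.2, giving N* = 206·(1 - 0.189) = 167.
From dH/dt = 0: 0.00353·167 - 0.065 = 0.0493P*, so P* = 0.525/0.0493 = 10.6.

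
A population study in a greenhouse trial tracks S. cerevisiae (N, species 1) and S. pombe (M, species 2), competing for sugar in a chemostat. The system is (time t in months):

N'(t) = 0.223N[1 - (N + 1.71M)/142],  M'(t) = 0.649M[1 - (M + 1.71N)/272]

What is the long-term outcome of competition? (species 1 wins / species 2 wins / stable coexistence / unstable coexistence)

Compare the nullcline intercepts: K1/α12 = 142/1.71 = 83 < K2 = 272; K2/α21 = 272/1.71 = 159 > K1 = 142.
Since the inequalities point opposite ways, species 2 can invade but species 1 cannot.

species 2 excludes species 1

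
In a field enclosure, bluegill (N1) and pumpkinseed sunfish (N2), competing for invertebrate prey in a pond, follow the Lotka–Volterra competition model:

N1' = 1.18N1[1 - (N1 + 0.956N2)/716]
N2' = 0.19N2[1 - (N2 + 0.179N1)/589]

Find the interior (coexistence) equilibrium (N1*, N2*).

Setting both brackets to zero gives the nullclines N1 + 0.956N2 = 716 and 0.179N1 + N2 = 589.
Substituting N2 = 589 - 0.179N1 into the first: N1(1 - 0.956·0.179) = 716 - 0.956·589.
So N1* = 153/0.829 = 184, and then N2* = 589 - 0.179·184 = 556.

N1* ≈ 184, N2* ≈ 556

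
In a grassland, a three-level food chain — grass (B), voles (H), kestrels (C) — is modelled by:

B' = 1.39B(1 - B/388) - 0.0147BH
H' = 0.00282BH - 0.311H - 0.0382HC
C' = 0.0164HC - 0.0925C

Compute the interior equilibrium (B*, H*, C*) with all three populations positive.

From dC/dt = 0: 0.0164H* = 0.0925, so H* = 5.64.
From dB/dt = 0: 1.39(1 - B*/388) = 0.0147·5.64, giving B* = 388·(1 - 0.0596) = 365.
From dH/dt = 0: 0.00282·365 - 0.311 = 0.0382C*, so C* = 0.718/0.0382 = 18.8.

B* ≈ 365, H* ≈ 5.64, C* ≈ 18.8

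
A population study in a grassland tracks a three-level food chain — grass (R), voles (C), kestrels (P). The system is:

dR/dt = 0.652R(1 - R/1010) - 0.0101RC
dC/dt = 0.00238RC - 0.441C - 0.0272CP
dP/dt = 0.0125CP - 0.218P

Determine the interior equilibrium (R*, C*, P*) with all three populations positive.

R* ≈ 737, C* ≈ 17.4, P* ≈ 48.3

From dP/dt = 0: 0.0125C* = 0.218, so C* = 17.4.
From dR/dt = 0: 0.652(1 - R*/1010) = 0.0101·17.4, giving R* = 1010·(1 - 0.27) = 737.
From dC/dt = 0: 0.00238·737 - 0.441 = 0.0272P*, so P* = 1.31/0.0272 = 48.3.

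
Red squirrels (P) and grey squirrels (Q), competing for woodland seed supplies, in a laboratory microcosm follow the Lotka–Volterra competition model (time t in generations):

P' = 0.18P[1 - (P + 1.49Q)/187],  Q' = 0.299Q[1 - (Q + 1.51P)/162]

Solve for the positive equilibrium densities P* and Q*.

Setting both brackets to zero gives the nullclines P + 1.49Q = 187 and 1.51P + Q = 162.
Substituting Q = 162 - 1.51P into the first: P(1 - 1.49·1.51) = 187 - 1.49·162.
So P* = -54.4/-1.25 = 43.5, and then Q* = 162 - 1.51·43.5 = 96.3.

P* ≈ 43.5, Q* ≈ 96.3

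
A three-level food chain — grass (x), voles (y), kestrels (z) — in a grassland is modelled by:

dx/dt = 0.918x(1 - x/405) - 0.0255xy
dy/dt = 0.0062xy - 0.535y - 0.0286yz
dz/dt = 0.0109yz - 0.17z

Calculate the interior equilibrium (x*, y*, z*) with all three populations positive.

From dz/dt = 0: 0.0109y* = 0.17, so y* = 15.6.
From dx/dt = 0: 0.918(1 - x*/405) = 0.0255·15.6, giving x* = 405·(1 - 0.433) = 230.
From dy/dt = 0: 0.0062·230 - 0.535 = 0.0286z*, so z* = 0.888/0.0286 = 31.1.

x* ≈ 230, y* ≈ 15.6, z* ≈ 31.1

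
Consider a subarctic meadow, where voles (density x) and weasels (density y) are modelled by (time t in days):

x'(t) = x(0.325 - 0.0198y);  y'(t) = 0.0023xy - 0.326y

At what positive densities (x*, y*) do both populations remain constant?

Set dy/dt = 0 with y > 0: 0.0023x - 0.326 = 0, so x* = 0.326/0.0023 = 142.
Set dx/dt = 0 with x > 0: 0.325 - 0.0198y = 0, so y* = 0.325/0.0198 = 16.4.

x* ≈ 142, y* ≈ 16.4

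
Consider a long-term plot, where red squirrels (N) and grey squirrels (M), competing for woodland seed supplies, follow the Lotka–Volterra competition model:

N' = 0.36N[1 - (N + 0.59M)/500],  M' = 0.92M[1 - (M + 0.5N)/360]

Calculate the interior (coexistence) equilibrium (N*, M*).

Setting both brackets to zero gives the nullclines N + 0.59M = 500 and 0.5N + M = 360.
Substituting M = 360 - 0.5N into the first: N(1 - 0.59·0.5) = 500 - 0.59·360.
So N* = 288/0.705 = 408, and then M* = 360 - 0.5·408 = 156.

N* ≈ 408, M* ≈ 156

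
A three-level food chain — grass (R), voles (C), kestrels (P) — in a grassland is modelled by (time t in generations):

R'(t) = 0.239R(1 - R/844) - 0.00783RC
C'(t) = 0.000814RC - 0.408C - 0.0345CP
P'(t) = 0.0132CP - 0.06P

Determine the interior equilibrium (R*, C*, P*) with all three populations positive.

R* ≈ 718, C* ≈ 4.55, P* ≈ 5.12

From dP/dt = 0: 0.0132C* = 0.06, so C* = 4.55.
From dR/dt = 0: 0.239(1 - R*/844) = 0.00783·4.55, giving R* = 844·(1 - 0.149) = 718.
From dC/dt = 0: 0.000814·718 - 0.408 = 0.0345P*, so P* = 0.177/0.0345 = 5.12.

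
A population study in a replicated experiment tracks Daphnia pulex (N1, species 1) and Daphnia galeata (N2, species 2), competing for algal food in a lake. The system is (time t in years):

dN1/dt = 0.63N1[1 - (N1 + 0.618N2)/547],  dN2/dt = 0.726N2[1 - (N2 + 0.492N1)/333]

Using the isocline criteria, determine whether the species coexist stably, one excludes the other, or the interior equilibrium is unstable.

Compare the nullcline intercepts: K1/α12 = 547/0.618 = 885 > K2 = 333; K2/α21 = 333/0.492 = 677 > K1 = 547.
Since both inequalities hold, each species can invade when rare, so the interior equilibrium is stable.

stable coexistence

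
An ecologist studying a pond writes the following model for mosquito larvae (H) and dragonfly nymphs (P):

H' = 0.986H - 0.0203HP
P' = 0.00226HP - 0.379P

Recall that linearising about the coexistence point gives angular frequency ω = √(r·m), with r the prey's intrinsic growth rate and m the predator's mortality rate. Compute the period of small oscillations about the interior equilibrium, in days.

Here r = 0.986 and m = 0.379, so r·m = 0.374.
ω = √0.374 = 0.611 per day, hence T = 2π/ω ≈ 10.3 days.

T ≈ 10.3 days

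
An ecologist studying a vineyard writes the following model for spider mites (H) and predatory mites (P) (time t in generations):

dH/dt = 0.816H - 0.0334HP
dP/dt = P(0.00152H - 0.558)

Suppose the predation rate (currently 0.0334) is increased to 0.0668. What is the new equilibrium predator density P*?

P* ≈ 12.2

At the interior fixed point, setting dH/dt = 0 with H > 0 fixes P* = (prey growth rate)/(HP coefficient) — independent of the other coefficients.
With the change, P* = 0.816/0.0668 = 12.2; it falls from 24.4.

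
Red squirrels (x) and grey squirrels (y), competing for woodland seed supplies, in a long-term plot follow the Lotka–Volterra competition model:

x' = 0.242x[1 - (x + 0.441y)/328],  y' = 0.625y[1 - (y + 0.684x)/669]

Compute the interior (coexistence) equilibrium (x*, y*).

Setting both brackets to zero gives the nullclines x + 0.441y = 328 and 0.684x + y = 669.
Substituting y = 669 - 0.684x into the first: x(1 - 0.441·0.684) = 328 - 0.441·669.
So x* = 33/0.698 = 47.2, and then y* = 669 - 0.684·47.2 = 637.

x* ≈ 47.2, y* ≈ 637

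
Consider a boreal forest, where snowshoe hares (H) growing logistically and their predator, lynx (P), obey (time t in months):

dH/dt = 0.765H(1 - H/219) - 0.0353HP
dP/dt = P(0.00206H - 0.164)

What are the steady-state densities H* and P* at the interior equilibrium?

From dP/dt = 0 with P > 0: 0.00206H* = 0.164, so H* = 79.6.
Substitute into dH/dt = 0: 0.765(1 - 79.6/219) = 0.0353P*.
The bracket is 0.636, giving P* = 0.487/0.0353 = 13.8.

H* ≈ 79.6, P* ≈ 13.8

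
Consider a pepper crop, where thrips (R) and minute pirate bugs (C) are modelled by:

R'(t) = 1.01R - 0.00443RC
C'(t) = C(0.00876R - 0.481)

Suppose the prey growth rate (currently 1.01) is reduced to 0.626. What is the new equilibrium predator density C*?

At the interior fixed point, setting dR/dt = 0 with R > 0 fixes C* = (prey growth rate)/(RC coefficient) — independent of the other coefficients.
With the change, C* = 0.626/0.00443 = 141; it falls from 228.

C* ≈ 141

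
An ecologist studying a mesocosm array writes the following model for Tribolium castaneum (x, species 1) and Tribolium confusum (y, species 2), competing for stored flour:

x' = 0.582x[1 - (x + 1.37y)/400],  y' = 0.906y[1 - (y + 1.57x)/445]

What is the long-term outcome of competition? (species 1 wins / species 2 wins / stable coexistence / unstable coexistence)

Compare the nullcline intercepts: K1/α12 = 400/1.37 = 292 < K2 = 445; K2/α21 = 445/1.57 = 283 < K1 = 400.
Since both are reversed, neither can invade when rare; the interior point is a saddle.

unstable coexistence (outcome depends on initial conditions)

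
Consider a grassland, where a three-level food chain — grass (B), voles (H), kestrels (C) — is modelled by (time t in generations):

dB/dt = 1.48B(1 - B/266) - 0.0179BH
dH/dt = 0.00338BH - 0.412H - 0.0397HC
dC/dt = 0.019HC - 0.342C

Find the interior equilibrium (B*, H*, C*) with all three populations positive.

B* ≈ 208, H* ≈ 18, C* ≈ 7.34

From dC/dt = 0: 0.019H* = 0.342, so H* = 18.
From dB/dt = 0: 1.48(1 - B*/266) = 0.0179·18, giving B* = 266·(1 - 0.218) = 208.
From dH/dt = 0: 0.00338·208 - 0.412 = 0.0397C*, so C* = 0.291/0.0397 = 7.34.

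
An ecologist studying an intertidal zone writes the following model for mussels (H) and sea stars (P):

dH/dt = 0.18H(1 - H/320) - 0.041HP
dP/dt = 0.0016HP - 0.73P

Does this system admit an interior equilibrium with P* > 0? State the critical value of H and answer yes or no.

Threshold H = 456; K < 456, so no, the predator goes extinct.

The predator equation gives dP/dt > 0 only when H > 0.73/0.0016 = 456.
Without the predator, H → K = 320. Since 320 < 456, the predator cannot invade.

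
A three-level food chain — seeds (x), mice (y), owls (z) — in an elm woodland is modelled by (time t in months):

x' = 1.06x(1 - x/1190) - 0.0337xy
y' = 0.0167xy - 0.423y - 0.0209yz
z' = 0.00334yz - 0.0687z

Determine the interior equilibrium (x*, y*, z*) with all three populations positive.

From dz/dt = 0: 0.00334y* = 0.0687, so y* = 20.6.
From dx/dt = 0: 1.06(1 - x*/1190) = 0.0337·20.6, giving x* = 1190·(1 - 0.654) = 412.
From dy/dt = 0: 0.0167·412 - 0.423 = 0.0209z*, so z* = 6.45/0.0209 = 309.

x* ≈ 412, y* ≈ 20.6, z* ≈ 309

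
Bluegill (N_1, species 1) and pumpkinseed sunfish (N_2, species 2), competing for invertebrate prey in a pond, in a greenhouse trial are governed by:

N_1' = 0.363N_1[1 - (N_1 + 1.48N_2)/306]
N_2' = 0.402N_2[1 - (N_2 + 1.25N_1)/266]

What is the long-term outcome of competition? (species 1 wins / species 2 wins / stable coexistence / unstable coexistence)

Compare the nullcline intercepts: K1/α12 = 306/1.48 = 207 < K2 = 266; K2/α21 = 266/1.25 = 213 < K1 = 306.
Since both are reversed, neither can invade when rare; the interior point is a saddle.

unstable coexistence (outcome depends on initial conditions)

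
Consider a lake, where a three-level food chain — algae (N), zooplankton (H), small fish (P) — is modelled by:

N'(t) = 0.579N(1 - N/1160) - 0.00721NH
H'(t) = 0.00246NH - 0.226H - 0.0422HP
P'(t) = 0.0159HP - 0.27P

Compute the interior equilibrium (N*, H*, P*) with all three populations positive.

N* ≈ 915, H* ≈ 17, P* ≈ 48

From dP/dt = 0: 0.0159H* = 0.27, so H* = 17.
From dN/dt = 0: 0.579(1 - N*/1160) = 0.00721·17, giving N* = 1160·(1 - 0.211) = 915.
From dH/dt = 0: 0.00246·915 - 0.226 = 0.0422P*, so P* = 2.02/0.0422 = 48.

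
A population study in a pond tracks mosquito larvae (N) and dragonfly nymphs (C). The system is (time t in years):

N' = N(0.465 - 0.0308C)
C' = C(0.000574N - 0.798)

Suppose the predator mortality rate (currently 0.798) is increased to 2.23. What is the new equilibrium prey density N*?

N* ≈ 3890

At the interior fixed point, setting dC/dt = 0 with C > 0 fixes N* = (predator death rate)/(NC coefficient) — independent of the other coefficients.
With the change, N* = 2.23/0.000574 = 3890; it rises from 1390.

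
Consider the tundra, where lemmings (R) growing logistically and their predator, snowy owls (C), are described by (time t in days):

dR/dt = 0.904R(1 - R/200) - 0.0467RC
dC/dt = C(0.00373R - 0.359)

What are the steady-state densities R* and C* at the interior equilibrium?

From dC/dt = 0 with C > 0: 0.00373R* = 0.359, so R* = 96.2.
Substitute into dR/dt = 0: 0.904(1 - 96.2/200) = 0.0467C*.
The bracket is 0.519, giving C* = 0.469/0.0467 = 10.

R* ≈ 96.2, C* ≈ 10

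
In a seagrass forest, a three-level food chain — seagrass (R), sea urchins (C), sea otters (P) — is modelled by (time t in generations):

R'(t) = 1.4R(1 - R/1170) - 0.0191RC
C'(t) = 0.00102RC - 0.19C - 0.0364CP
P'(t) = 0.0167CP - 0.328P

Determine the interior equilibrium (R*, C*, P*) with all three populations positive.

R* ≈ 856, C* ≈ 19.6, P* ≈ 18.8

From dP/dt = 0: 0.0167C* = 0.328, so C* = 19.6.
From dR/dt = 0: 1.4(1 - R*/1170) = 0.0191·19.6, giving R* = 1170·(1 - 0.268) = 856.
From dC/dt = 0: 0.00102·856 - 0.19 = 0.0364P*, so P* = 0.684/0.0364 = 18.8.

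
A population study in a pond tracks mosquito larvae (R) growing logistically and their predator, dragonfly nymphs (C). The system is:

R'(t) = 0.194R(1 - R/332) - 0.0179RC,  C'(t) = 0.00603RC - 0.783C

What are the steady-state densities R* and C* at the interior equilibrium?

From dC/dt = 0 with C > 0: 0.00603R* = 0.783, so R* = 130.
Substitute into dR/dt = 0: 0.194(1 - 130/332) = 0.0179C*.
The bracket is 0.609, giving C* = 0.118/0.0179 = 6.6.

R* ≈ 130, C* ≈ 6.6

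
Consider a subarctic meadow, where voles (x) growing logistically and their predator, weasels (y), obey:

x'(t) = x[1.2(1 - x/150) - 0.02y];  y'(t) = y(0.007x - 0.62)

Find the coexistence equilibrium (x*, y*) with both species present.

x* ≈ 88.6, y* ≈ 24.6

From dy/dt = 0 with y > 0: 0.007x* = 0.62, so x* = 88.6.
Substitute into dx/dt = 0: 1.2(1 - 88.6/150) = 0.02y*.
The bracket is 0.41, giving y* = 0.491/0.02 = 24.6.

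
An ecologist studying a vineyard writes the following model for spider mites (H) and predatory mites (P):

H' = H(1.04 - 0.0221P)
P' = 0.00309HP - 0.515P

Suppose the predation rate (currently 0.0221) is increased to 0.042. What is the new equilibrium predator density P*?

At the interior fixed point, setting dH/dt = 0 with H > 0 fixes P* = (prey growth rate)/(HP coefficient) — independent of the other coefficients.
With the change, P* = 1.04/0.042 = 24.8; it falls from 47.1.

P* ≈ 24.8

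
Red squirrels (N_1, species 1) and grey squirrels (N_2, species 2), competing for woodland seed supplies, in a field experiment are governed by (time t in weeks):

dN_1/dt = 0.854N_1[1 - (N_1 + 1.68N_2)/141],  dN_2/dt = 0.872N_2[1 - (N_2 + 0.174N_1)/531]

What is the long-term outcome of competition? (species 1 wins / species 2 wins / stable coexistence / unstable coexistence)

Compare the nullcline intercepts: K1/α12 = 141/1.68 = 83.9 < K2 = 531; K2/α21 = 531/0.174 = 3050 > K1 = 141.
Since the inequalities point opposite ways, species 2 can invade but species 1 cannot.

species 2 excludes species 1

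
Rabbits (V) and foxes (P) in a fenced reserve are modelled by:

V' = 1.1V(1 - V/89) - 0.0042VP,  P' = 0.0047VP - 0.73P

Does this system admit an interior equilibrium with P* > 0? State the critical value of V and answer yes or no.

Threshold V = 155; K < 155, so no, the predator goes extinct.

The predator equation gives dP/dt > 0 only when V > 0.73/0.0047 = 155.
Without the predator, V → K = 89. Since 89 < 155, the predator cannot invade.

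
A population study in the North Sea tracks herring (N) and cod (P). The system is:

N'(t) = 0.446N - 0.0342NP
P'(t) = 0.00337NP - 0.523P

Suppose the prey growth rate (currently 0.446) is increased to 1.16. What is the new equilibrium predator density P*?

P* ≈ 33.9

At the interior fixed point, setting dN/dt = 0 with N > 0 fixes P* = (prey growth rate)/(NP coefficient) — independent of the other coefficients.
With the change, P* = 1.16/0.0342 = 33.9; it rises from 13.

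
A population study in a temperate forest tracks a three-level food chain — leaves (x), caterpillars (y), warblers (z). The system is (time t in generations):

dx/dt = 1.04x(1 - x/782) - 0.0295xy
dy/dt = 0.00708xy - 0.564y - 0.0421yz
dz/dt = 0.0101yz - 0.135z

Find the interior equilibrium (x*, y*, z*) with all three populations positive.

From dz/dt = 0: 0.0101y* = 0.135, so y* = 13.4.
From dx/dt = 0: 1.04(1 - x*/782) = 0.0295·13.4, giving x* = 782·(1 - 0.379) = 486.
From dy/dt = 0: 0.00708·486 - 0.564 = 0.0421z*, so z* = 2.87/0.0421 = 68.3.

x* ≈ 486, y* ≈ 13.4, z* ≈ 68.3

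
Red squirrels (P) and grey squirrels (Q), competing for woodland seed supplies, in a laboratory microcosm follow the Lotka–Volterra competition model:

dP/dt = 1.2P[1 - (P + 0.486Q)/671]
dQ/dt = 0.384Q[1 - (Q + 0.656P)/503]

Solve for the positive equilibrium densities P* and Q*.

Setting both brackets to zero gives the nullclines P + 0.486Q = 671 and 0.656P + Q = 503.
Substituting Q = 503 - 0.656P into the first: P(1 - 0.486·0.656) = 671 - 0.486·503.
So P* = 427/0.681 = 626, and then Q* = 503 - 0.656·626 = 92.2.

P* ≈ 626, Q* ≈ 92.2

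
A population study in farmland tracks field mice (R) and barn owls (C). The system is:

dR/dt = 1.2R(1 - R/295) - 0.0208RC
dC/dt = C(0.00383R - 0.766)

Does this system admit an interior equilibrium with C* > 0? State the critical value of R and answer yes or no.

Threshold R = 200; K > 200, so yes, the predator persists.

The predator equation gives dC/dt > 0 only when R > 0.766/0.00383 = 200.
Without the predator, R → K = 295. Since 295 > 200, the predator can invade and persist.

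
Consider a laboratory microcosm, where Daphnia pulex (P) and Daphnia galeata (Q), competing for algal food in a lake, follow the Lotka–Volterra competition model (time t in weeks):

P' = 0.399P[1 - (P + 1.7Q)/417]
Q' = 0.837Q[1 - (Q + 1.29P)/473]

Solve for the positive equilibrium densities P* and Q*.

P* ≈ 324, Q* ≈ 54.4

Setting both brackets to zero gives the nullclines P + 1.7Q = 417 and 1.29P + Q = 473.
Substituting Q = 473 - 1.29P into the first: P(1 - 1.7·1.29) = 417 - 1.7·473.
So P* = -387/-1.19 = 324, and then Q* = 473 - 1.29·324 = 54.4.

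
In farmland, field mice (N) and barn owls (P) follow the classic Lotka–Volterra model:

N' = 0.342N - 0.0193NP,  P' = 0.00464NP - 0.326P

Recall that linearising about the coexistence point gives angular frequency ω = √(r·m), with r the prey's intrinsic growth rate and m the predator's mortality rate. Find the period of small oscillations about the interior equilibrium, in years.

T ≈ 18.8 years

Here r = 0.342 and m = 0.326, so r·m = 0.111.
ω = √0.111 = 0.334 per year, hence T = 2π/ω ≈ 18.8 years.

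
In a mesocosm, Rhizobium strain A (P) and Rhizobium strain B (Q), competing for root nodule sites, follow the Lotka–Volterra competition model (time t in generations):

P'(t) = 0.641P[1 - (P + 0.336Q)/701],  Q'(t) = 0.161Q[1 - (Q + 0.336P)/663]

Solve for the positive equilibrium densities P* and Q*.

Setting both brackets to zero gives the nullclines P + 0.336Q = 701 and 0.336P + Q = 663.
Substituting Q = 663 - 0.336P into the first: P(1 - 0.336·0.336) = 701 - 0.336·663.
So P* = 478/0.887 = 539, and then Q* = 663 - 0.336·539 = 482.

P* ≈ 539, Q* ≈ 482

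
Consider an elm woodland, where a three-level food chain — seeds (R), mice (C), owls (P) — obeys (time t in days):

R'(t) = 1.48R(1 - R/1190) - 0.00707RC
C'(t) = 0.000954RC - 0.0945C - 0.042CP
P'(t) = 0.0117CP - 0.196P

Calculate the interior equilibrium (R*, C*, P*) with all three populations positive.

R* ≈ 1090, C* ≈ 16.8, P* ≈ 22.6

From dP/dt = 0: 0.0117C* = 0.196, so C* = 16.8.
From dR/dt = 0: 1.48(1 - R*/1190) = 0.00707·16.8, giving R* = 1190·(1 - 0.08) = 1090.
From dC/dt = 0: 0.000954·1090 - 0.0945 = 0.042P*, so P* = 0.95/0.042 = 22.6.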